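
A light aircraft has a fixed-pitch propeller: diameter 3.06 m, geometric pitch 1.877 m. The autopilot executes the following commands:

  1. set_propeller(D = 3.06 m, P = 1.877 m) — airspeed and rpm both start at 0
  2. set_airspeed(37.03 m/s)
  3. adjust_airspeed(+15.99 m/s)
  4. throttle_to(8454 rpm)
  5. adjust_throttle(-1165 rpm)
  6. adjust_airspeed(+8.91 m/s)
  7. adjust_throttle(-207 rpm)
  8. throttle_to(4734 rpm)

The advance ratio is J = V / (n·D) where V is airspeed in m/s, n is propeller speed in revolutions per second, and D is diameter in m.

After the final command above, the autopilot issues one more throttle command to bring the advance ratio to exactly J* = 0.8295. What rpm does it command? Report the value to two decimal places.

rpm = 1463.91

set_propeller: D = 3.06 m, P = 1.877 m (p = P/D = 0.613399); state ← (V=0, rpm=0)
set_airspeed(37.03): V ← 37.03 m/s
adjust_airspeed(+15.99): V ← 37.03 +15.99 = 53.02 m/s
throttle_to(8454): rpm ← 8454
adjust_throttle(-1165): rpm ← 8454 -1165 = 7289
adjust_airspeed(+8.91): V ← 53.02 +8.91 = 61.93 m/s
adjust_throttle(-207): rpm ← 7289 -207 = 7082
throttle_to(4734): rpm ← 4734
final state: V = 61.93 m/s, rpm = 4734 → n = rpm/60 = 78.900000 rev/s
target J* = 0.8295; solve J* = V/(n·D) for n: n = V/(J*·D) = 61.93/(0.8295 × 3.06) = 24.398508 rev/s
rpm = 60·n = 1463.910459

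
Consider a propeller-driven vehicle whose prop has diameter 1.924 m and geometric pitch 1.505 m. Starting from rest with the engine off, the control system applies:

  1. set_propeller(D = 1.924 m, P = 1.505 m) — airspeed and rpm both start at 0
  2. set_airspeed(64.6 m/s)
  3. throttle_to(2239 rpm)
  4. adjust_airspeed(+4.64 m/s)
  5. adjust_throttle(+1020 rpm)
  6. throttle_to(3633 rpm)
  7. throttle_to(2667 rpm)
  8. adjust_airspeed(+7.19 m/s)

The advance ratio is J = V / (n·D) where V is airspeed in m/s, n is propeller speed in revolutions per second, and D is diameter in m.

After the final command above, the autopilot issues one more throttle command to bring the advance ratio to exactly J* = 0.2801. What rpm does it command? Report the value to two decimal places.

set_propeller: D = 1.924 m, P = 1.505 m (p = P/D = 0.782225); state ← (V=0, rpm=0)
set_airspeed(64.6): V ← 64.6 m/s
throttle_to(2239): rpm ← 2239
adjust_airspeed(+4.64): V ← 64.6 +4.64 = 69.24 m/s
adjust_throttle(+1020): rpm ← 2239 +1020 = 3259
throttle_to(3633): rpm ← 3633
throttle_to(2667): rpm ← 2667
adjust_airspeed(+7.19): V ← 69.24 +7.19 = 76.43 m/s
final state: V = 76.43 m/s, rpm = 2667 → n = rpm/60 = 44.450000 rev/s
target J* = 0.2801; solve J* = V/(n·D) for n: n = V/(J*·D) = 76.43/(0.2801 × 1.924) = 141.822678 rev/s
rpm = 60·n = 8509.360705

rpm = 8509.36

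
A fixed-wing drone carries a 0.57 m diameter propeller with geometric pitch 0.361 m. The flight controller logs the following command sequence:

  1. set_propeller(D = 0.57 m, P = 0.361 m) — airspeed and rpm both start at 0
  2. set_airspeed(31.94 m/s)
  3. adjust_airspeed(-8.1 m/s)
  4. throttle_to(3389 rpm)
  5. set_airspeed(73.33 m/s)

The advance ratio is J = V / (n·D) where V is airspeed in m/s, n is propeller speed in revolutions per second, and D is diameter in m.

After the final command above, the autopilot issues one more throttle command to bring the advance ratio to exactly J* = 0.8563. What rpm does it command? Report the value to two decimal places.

set_propeller: D = 0.57 m, P = 0.361 m (p = P/D = 0.633333); state ← (V=0, rpm=0)
set_airspeed(31.94): V ← 31.94 m/s
adjust_airspeed(-8.1): V ← 31.94 -8.1 = 23.84 m/s
throttle_to(3389): rpm ← 3389
set_airspeed(73.33): V ← 73.33 m/s
final state: V = 73.33 m/s, rpm = 3389 → n = rpm/60 = 56.483333 rev/s
target J* = 0.8563; solve J* = V/(n·D) for n: n = V/(J*·D) = 73.33/(0.8563 × 0.57) = 150.238378 rev/s
rpm = 60·n = 9014.302661

rpm = 9014.30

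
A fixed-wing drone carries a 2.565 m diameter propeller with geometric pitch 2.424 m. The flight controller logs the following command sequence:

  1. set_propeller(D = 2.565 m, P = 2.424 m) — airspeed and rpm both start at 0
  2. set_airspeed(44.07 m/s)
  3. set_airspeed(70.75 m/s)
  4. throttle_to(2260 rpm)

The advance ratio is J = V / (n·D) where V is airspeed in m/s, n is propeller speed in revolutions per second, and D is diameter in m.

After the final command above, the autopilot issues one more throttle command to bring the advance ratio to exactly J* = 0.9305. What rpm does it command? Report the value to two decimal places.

rpm = 1778.58

set_propeller: D = 2.565 m, P = 2.424 m (p = P/D = 0.945029); state ← (V=0, rpm=0)
set_airspeed(44.07): V ← 44.07 m/s
set_airspeed(70.75): V ← 70.75 m/s
throttle_to(2260): rpm ← 2260
final state: V = 70.75 m/s, rpm = 2260 → n = rpm/60 = 37.666667 rev/s
target J* = 0.9305; solve J* = V/(n·D) for n: n = V/(J*·D) = 70.75/(0.9305 × 2.565) = 29.643037 rev/s
rpm = 60·n = 1778.582225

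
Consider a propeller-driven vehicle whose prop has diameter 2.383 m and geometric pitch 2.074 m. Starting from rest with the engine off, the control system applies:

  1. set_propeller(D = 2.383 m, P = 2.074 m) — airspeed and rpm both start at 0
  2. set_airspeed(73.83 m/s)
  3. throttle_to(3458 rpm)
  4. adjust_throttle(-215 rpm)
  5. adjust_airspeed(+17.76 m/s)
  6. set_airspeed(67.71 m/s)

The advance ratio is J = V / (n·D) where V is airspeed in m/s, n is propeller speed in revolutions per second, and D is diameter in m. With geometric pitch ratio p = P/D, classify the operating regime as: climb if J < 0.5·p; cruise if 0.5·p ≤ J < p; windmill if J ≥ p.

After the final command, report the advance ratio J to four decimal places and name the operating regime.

set_propeller: D = 2.383 m, P = 2.074 m (p = P/D = 0.870332); state ← (V=0, rpm=0)
set_airspeed(73.83): V ← 73.83 m/s
throttle_to(3458): rpm ← 3458
adjust_throttle(-215): rpm ← 3458 -215 = 3243
adjust_airspeed(+17.76): V ← 73.83 +17.76 = 91.59 m/s
set_airspeed(67.71): V ← 67.71 m/s
final state: V = 67.71 m/s, rpm = 3243 → n = rpm/60 = 54.050000 rev/s
J = V / (n·D) = 67.71 / (54.050000 × 2.383) = 0.525694
regime bands: climb J<0.4352 | cruise [0.4352, 0.8703) | windmill J≥0.8703
J = 0.5257 → cruise

J = 0.5257, regime = cruise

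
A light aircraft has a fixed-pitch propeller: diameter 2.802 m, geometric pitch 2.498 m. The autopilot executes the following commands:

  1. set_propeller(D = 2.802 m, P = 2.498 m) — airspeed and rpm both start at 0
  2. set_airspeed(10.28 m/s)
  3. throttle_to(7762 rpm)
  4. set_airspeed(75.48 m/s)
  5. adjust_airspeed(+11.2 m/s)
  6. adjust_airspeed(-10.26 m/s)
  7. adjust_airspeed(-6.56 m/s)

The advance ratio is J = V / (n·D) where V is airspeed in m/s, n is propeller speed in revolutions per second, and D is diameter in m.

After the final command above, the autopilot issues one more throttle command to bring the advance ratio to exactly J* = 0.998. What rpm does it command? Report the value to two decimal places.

rpm = 1498.93

set_propeller: D = 2.802 m, P = 2.498 m (p = P/D = 0.891506); state ← (V=0, rpm=0)
set_airspeed(10.28): V ← 10.28 m/s
throttle_to(7762): rpm ← 7762
set_airspeed(75.48): V ← 75.48 m/s
adjust_airspeed(+11.2): V ← 75.48 +11.2 = 86.68 m/s
adjust_airspeed(-10.26): V ← 86.68 -10.26 = 76.42 m/s
adjust_airspeed(-6.56): V ← 76.42 -6.56 = 69.86 m/s
final state: V = 69.86 m/s, rpm = 7762 → n = rpm/60 = 129.366667 rev/s
target J* = 0.998; solve J* = V/(n·D) for n: n = V/(J*·D) = 69.86/(0.998 × 2.802) = 24.982156 rev/s
rpm = 60·n = 1498.929336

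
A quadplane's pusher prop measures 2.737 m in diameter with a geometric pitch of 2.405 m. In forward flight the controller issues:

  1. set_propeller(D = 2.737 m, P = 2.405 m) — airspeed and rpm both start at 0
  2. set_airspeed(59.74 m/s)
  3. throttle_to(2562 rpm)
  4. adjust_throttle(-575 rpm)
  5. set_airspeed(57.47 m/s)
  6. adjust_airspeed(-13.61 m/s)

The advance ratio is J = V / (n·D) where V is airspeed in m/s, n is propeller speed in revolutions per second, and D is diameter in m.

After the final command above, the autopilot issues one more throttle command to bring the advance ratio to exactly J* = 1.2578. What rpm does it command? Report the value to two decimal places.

rpm = 764.42

set_propeller: D = 2.737 m, P = 2.405 m (p = P/D = 0.878699); state ← (V=0, rpm=0)
set_airspeed(59.74): V ← 59.74 m/s
throttle_to(2562): rpm ← 2562
adjust_throttle(-575): rpm ← 2562 -575 = 1987
set_airspeed(57.47): V ← 57.47 m/s
adjust_airspeed(-13.61): V ← 57.47 -13.61 = 43.86 m/s
final state: V = 43.86 m/s, rpm = 1987 → n = rpm/60 = 33.116667 rev/s
target J* = 1.2578; solve J* = V/(n·D) for n: n = V/(J*·D) = 43.86/(1.2578 × 2.737) = 12.740376 rev/s
rpm = 60·n = 764.422550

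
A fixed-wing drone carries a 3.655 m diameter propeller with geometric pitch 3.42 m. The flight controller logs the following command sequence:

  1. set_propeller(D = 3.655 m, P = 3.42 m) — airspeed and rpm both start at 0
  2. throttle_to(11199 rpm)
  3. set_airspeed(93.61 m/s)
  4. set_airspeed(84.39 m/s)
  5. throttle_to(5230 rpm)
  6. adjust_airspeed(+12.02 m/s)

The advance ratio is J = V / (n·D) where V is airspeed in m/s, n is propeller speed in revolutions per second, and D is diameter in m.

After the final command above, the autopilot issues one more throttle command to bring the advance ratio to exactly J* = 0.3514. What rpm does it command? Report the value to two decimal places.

rpm = 4503.85

set_propeller: D = 3.655 m, P = 3.42 m (p = P/D = 0.935705); state ← (V=0, rpm=0)
throttle_to(11199): rpm ← 11199
set_airspeed(93.61): V ← 93.61 m/s
set_airspeed(84.39): V ← 84.39 m/s
throttle_to(5230): rpm ← 5230
adjust_airspeed(+12.02): V ← 84.39 +12.02 = 96.41 m/s
final state: V = 96.41 m/s, rpm = 5230 → n = rpm/60 = 87.166667 rev/s
target J* = 0.3514; solve J* = V/(n·D) for n: n = V/(J*·D) = 96.41/(0.3514 × 3.655) = 75.064215 rev/s
rpm = 60·n = 4503.852871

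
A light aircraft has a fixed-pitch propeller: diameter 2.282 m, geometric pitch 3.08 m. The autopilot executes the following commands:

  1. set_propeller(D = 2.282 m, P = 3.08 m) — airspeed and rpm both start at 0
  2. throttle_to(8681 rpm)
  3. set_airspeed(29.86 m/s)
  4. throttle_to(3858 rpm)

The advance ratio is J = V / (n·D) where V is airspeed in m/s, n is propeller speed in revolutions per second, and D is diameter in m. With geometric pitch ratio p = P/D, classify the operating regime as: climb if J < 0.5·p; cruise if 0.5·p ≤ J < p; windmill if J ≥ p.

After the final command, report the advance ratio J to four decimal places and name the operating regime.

J = 0.2035, regime = climb

set_propeller: D = 2.282 m, P = 3.08 m (p = P/D = 1.349693); state ← (V=0, rpm=0)
throttle_to(8681): rpm ← 8681
set_airspeed(29.86): V ← 29.86 m/s
throttle_to(3858): rpm ← 3858
final state: V = 29.86 m/s, rpm = 3858 → n = rpm/60 = 64.300000 rev/s
J = V / (n·D) = 29.86 / (64.300000 × 2.282) = 0.203499
regime bands: climb J<0.6748 | cruise [0.6748, 1.3497) | windmill J≥1.3497
J = 0.2035 → climb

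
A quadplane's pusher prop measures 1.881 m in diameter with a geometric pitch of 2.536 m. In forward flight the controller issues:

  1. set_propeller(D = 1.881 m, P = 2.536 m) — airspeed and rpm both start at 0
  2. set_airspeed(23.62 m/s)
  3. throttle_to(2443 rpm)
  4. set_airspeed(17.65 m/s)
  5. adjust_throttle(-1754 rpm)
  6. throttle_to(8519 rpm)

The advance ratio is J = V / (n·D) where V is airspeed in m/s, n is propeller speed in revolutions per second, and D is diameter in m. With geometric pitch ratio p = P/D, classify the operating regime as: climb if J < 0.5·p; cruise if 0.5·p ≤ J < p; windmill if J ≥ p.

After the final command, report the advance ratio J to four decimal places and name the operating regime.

set_propeller: D = 1.881 m, P = 2.536 m (p = P/D = 1.348219); state ← (V=0, rpm=0)
set_airspeed(23.62): V ← 23.62 m/s
throttle_to(2443): rpm ← 2443
set_airspeed(17.65): V ← 17.65 m/s
adjust_throttle(-1754): rpm ← 2443 -1754 = 689
throttle_to(8519): rpm ← 8519
final state: V = 17.65 m/s, rpm = 8519 → n = rpm/60 = 141.983333 rev/s
J = V / (n·D) = 17.65 / (141.983333 × 1.881) = 0.066087
regime bands: climb J<0.6741 | cruise [0.6741, 1.3482) | windmill J≥1.3482
J = 0.0661 → climb

J = 0.0661, regime = climb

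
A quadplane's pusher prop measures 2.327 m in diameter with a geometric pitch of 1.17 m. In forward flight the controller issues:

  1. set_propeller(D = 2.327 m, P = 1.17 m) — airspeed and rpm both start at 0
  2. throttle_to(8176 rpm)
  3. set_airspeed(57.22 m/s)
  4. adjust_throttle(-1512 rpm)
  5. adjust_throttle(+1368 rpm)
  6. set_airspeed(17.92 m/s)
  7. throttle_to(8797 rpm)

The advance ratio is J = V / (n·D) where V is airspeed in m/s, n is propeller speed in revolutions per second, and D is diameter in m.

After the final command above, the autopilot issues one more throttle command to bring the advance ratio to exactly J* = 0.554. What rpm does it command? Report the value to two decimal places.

set_propeller: D = 2.327 m, P = 1.17 m (p = P/D = 0.502793); state ← (V=0, rpm=0)
throttle_to(8176): rpm ← 8176
set_airspeed(57.22): V ← 57.22 m/s
adjust_throttle(-1512): rpm ← 8176 -1512 = 6664
adjust_throttle(+1368): rpm ← 6664 +1368 = 8032
set_airspeed(17.92): V ← 17.92 m/s
throttle_to(8797): rpm ← 8797
final state: V = 17.92 m/s, rpm = 8797 → n = rpm/60 = 146.616667 rev/s
target J* = 0.554; solve J* = V/(n·D) for n: n = V/(J*·D) = 17.92/(0.554 × 2.327) = 13.900546 rev/s
rpm = 60·n = 834.032756

rpm = 834.03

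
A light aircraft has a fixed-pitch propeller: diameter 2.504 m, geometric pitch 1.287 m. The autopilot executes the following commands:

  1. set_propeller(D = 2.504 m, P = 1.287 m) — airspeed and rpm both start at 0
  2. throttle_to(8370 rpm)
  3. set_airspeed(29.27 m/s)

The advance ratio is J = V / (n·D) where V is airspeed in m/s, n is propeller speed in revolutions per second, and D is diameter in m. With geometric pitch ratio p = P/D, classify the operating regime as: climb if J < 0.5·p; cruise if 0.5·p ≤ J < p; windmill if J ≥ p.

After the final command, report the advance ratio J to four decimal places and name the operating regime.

J = 0.0838, regime = climb

set_propeller: D = 2.504 m, P = 1.287 m (p = P/D = 0.513978); state ← (V=0, rpm=0)
throttle_to(8370): rpm ← 8370
set_airspeed(29.27): V ← 29.27 m/s
final state: V = 29.27 m/s, rpm = 8370 → n = rpm/60 = 139.500000 rev/s
J = V / (n·D) = 29.27 / (139.500000 × 2.504) = 0.083794
regime bands: climb J<0.2570 | cruise [0.2570, 0.5140) | windmill J≥0.5140
J = 0.0838 → climb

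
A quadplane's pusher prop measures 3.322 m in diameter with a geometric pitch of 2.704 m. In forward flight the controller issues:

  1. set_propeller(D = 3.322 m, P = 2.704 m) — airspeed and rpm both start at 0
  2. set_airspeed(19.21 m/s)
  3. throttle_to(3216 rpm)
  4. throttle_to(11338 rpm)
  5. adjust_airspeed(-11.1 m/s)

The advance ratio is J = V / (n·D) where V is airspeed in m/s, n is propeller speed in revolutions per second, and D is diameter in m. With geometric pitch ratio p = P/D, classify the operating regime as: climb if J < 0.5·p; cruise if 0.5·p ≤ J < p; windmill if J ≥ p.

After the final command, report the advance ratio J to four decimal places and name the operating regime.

J = 0.0129, regime = climb

set_propeller: D = 3.322 m, P = 2.704 m (p = P/D = 0.813967); state ← (V=0, rpm=0)
set_airspeed(19.21): V ← 19.21 m/s
throttle_to(3216): rpm ← 3216
throttle_to(11338): rpm ← 11338
adjust_airspeed(-11.1): V ← 19.21 -11.1 = 8.11 m/s
final state: V = 8.11 m/s, rpm = 11338 → n = rpm/60 = 188.966667 rev/s
J = V / (n·D) = 8.11 / (188.966667 × 3.322) = 0.012919
regime bands: climb J<0.4070 | cruise [0.4070, 0.8140) | windmill J≥0.8140
J = 0.0129 → climb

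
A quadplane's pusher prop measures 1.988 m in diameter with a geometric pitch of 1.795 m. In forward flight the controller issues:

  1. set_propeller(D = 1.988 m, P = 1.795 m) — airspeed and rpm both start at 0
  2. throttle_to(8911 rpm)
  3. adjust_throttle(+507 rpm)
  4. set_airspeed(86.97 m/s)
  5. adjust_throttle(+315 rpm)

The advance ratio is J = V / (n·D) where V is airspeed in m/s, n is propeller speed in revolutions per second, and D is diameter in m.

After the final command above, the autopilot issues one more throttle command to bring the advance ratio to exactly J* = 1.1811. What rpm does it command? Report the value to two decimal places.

rpm = 2222.38

set_propeller: D = 1.988 m, P = 1.795 m (p = P/D = 0.902918); state ← (V=0, rpm=0)
throttle_to(8911): rpm ← 8911
adjust_throttle(+507): rpm ← 8911 +507 = 9418
set_airspeed(86.97): V ← 86.97 m/s
adjust_throttle(+315): rpm ← 9418 +315 = 9733
final state: V = 86.97 m/s, rpm = 9733 → n = rpm/60 = 162.216667 rev/s
target J* = 1.1811; solve J* = V/(n·D) for n: n = V/(J*·D) = 86.97/(1.1811 × 1.988) = 37.039611 rev/s
rpm = 60·n = 2222.376678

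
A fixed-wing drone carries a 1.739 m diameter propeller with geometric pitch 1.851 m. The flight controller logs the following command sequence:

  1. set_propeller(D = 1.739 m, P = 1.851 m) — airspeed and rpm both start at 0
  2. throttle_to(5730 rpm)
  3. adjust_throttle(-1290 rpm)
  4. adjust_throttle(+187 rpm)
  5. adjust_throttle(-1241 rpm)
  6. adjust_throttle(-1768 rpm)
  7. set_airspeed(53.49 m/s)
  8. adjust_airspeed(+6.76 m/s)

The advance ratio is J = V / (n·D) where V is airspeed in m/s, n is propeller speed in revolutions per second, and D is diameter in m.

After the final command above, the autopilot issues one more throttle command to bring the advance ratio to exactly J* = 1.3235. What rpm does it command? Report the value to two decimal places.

rpm = 1570.67

set_propeller: D = 1.739 m, P = 1.851 m (p = P/D = 1.064405); state ← (V=0, rpm=0)
throttle_to(5730): rpm ← 5730
adjust_throttle(-1290): rpm ← 5730 -1290 = 4440
adjust_throttle(+187): rpm ← 4440 +187 = 4627
adjust_throttle(-1241): rpm ← 4627 -1241 = 3386
adjust_throttle(-1768): rpm ← 3386 -1768 = 1618
set_airspeed(53.49): V ← 53.49 m/s
adjust_airspeed(+6.76): V ← 53.49 +6.76 = 60.25 m/s
final state: V = 60.25 m/s, rpm = 1618 → n = rpm/60 = 26.966667 rev/s
target J* = 1.3235; solve J* = V/(n·D) for n: n = V/(J*·D) = 60.25/(1.3235 × 1.739) = 26.177823 rev/s
rpm = 60·n = 1570.669368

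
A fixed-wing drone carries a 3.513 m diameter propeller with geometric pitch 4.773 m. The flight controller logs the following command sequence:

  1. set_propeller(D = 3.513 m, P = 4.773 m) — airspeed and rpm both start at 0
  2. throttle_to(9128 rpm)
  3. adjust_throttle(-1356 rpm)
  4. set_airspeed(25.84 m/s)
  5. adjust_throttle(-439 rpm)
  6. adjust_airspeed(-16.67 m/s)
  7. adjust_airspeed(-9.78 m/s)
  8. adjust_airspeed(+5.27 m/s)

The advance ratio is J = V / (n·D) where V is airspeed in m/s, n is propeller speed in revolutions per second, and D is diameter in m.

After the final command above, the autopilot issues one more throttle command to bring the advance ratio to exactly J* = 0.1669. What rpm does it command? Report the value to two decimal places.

set_propeller: D = 3.513 m, P = 4.773 m (p = P/D = 1.358668); state ← (V=0, rpm=0)
throttle_to(9128): rpm ← 9128
adjust_throttle(-1356): rpm ← 9128 -1356 = 7772
set_airspeed(25.84): V ← 25.84 m/s
adjust_throttle(-439): rpm ← 7772 -439 = 7333
adjust_airspeed(-16.67): V ← 25.84 -16.67 = 9.17 m/s
adjust_airspeed(-9.78): V ← 9.17 -9.78 = -0.61 m/s
adjust_airspeed(+5.27): V ← -0.61 +5.27 = 4.66 m/s
final state: V = 4.66 m/s, rpm = 7333 → n = rpm/60 = 122.216667 rev/s
target J* = 0.1669; solve J* = V/(n·D) for n: n = V/(J*·D) = 4.66/(0.1669 × 3.513) = 7.947882 rev/s
rpm = 60·n = 476.872942

rpm = 476.87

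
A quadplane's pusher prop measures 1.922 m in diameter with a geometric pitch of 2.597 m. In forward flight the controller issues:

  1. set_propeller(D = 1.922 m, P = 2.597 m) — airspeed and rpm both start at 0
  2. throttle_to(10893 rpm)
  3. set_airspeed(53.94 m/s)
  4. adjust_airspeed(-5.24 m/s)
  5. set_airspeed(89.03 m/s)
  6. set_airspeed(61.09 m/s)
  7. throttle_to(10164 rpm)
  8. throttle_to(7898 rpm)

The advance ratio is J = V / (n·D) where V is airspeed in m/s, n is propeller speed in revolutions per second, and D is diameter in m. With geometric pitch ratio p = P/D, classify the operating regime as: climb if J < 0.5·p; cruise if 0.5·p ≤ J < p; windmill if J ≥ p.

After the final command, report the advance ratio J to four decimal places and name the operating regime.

set_propeller: D = 1.922 m, P = 2.597 m (p = P/D = 1.351197); state ← (V=0, rpm=0)
throttle_to(10893): rpm ← 10893
set_airspeed(53.94): V ← 53.94 m/s
adjust_airspeed(-5.24): V ← 53.94 -5.24 = 48.7 m/s
set_airspeed(89.03): V ← 89.03 m/s
set_airspeed(61.09): V ← 61.09 m/s
throttle_to(10164): rpm ← 10164
throttle_to(7898): rpm ← 7898
final state: V = 61.09 m/s, rpm = 7898 → n = rpm/60 = 131.633333 rev/s
J = V / (n·D) = 61.09 / (131.633333 × 1.922) = 0.241463
regime bands: climb J<0.6756 | cruise [0.6756, 1.3512) | windmill J≥1.3512
J = 0.2415 → climb

J = 0.2415, regime = climb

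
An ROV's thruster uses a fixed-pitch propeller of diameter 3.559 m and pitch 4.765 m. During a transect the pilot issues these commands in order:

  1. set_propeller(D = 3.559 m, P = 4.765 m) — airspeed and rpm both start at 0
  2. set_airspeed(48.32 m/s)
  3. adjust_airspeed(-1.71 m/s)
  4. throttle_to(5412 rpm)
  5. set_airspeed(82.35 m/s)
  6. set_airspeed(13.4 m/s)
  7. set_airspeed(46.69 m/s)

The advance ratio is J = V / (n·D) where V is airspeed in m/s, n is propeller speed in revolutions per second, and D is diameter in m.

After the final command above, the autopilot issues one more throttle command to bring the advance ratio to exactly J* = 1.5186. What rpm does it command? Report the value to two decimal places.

set_propeller: D = 3.559 m, P = 4.765 m (p = P/D = 1.338859); state ← (V=0, rpm=0)
set_airspeed(48.32): V ← 48.32 m/s
adjust_airspeed(-1.71): V ← 48.32 -1.71 = 46.61 m/s
throttle_to(5412): rpm ← 5412
set_airspeed(82.35): V ← 82.35 m/s
set_airspeed(13.4): V ← 13.4 m/s
set_airspeed(46.69): V ← 46.69 m/s
final state: V = 46.69 m/s, rpm = 5412 → n = rpm/60 = 90.200000 rev/s
target J* = 1.5186; solve J* = V/(n·D) for n: n = V/(J*·D) = 46.69/(1.5186 × 3.559) = 8.638782 rev/s
rpm = 60·n = 518.326891

rpm = 518.33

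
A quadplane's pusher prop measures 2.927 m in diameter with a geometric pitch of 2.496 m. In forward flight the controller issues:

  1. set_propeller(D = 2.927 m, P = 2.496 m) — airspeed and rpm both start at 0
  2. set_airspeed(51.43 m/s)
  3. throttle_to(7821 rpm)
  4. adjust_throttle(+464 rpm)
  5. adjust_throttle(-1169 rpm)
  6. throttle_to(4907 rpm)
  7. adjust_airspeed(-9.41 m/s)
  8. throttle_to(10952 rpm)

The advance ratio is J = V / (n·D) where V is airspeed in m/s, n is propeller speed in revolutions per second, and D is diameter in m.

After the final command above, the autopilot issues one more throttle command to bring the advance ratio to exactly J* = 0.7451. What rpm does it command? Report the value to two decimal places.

set_propeller: D = 2.927 m, P = 2.496 m (p = P/D = 0.852750); state ← (V=0, rpm=0)
set_airspeed(51.43): V ← 51.43 m/s
throttle_to(7821): rpm ← 7821
adjust_throttle(+464): rpm ← 7821 +464 = 8285
adjust_throttle(-1169): rpm ← 8285 -1169 = 7116
throttle_to(4907): rpm ← 4907
adjust_airspeed(-9.41): V ← 51.43 -9.41 = 42.02 m/s
throttle_to(10952): rpm ← 10952
final state: V = 42.02 m/s, rpm = 10952 → n = rpm/60 = 182.533333 rev/s
target J* = 0.7451; solve J* = V/(n·D) for n: n = V/(J*·D) = 42.02/(0.7451 × 2.927) = 19.267207 rev/s
rpm = 60·n = 1156.032417

rpm = 1156.03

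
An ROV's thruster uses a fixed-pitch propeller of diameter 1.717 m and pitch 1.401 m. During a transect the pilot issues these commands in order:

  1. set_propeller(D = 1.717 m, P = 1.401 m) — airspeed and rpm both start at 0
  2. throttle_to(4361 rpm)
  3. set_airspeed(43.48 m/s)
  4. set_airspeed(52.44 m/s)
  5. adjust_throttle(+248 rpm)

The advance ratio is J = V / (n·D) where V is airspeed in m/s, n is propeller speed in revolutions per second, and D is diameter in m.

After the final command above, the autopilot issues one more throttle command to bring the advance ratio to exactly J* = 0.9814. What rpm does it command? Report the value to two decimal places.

set_propeller: D = 1.717 m, P = 1.401 m (p = P/D = 0.815958); state ← (V=0, rpm=0)
throttle_to(4361): rpm ← 4361
set_airspeed(43.48): V ← 43.48 m/s
set_airspeed(52.44): V ← 52.44 m/s
adjust_throttle(+248): rpm ← 4361 +248 = 4609
final state: V = 52.44 m/s, rpm = 4609 → n = rpm/60 = 76.816667 rev/s
target J* = 0.9814; solve J* = V/(n·D) for n: n = V/(J*·D) = 52.44/(0.9814 × 1.717) = 31.120483 rev/s
rpm = 60·n = 1867.229003

rpm = 1867.23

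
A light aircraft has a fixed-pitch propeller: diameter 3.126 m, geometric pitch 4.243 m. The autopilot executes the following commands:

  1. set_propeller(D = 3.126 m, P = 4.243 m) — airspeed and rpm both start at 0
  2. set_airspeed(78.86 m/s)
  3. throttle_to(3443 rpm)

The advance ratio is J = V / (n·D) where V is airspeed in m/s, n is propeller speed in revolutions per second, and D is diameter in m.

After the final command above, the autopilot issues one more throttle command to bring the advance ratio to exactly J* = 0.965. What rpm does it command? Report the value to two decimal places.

set_propeller: D = 3.126 m, P = 4.243 m (p = P/D = 1.357326); state ← (V=0, rpm=0)
set_airspeed(78.86): V ← 78.86 m/s
throttle_to(3443): rpm ← 3443
final state: V = 78.86 m/s, rpm = 3443 → n = rpm/60 = 57.383333 rev/s
target J* = 0.965; solve J* = V/(n·D) for n: n = V/(J*·D) = 78.86/(0.965 × 3.126) = 26.142101 rev/s
rpm = 60·n = 1568.526051

rpm = 1568.53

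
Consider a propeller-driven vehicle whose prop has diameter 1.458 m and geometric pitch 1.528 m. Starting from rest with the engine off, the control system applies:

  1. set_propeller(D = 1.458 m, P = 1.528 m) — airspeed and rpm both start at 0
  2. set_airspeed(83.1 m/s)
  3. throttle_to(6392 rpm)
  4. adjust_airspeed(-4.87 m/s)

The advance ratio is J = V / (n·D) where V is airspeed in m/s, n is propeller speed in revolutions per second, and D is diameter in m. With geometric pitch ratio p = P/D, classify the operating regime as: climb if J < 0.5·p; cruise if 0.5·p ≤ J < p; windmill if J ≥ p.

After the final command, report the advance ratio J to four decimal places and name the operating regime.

J = 0.5037, regime = climb

set_propeller: D = 1.458 m, P = 1.528 m (p = P/D = 1.048011); state ← (V=0, rpm=0)
set_airspeed(83.1): V ← 83.1 m/s
throttle_to(6392): rpm ← 6392
adjust_airspeed(-4.87): V ← 83.1 -4.87 = 78.23 m/s
final state: V = 78.23 m/s, rpm = 6392 → n = rpm/60 = 106.533333 rev/s
J = V / (n·D) = 78.23 / (106.533333 × 1.458) = 0.503652
regime bands: climb J<0.5240 | cruise [0.5240, 1.0480) | windmill J≥1.0480
J = 0.5037 → climb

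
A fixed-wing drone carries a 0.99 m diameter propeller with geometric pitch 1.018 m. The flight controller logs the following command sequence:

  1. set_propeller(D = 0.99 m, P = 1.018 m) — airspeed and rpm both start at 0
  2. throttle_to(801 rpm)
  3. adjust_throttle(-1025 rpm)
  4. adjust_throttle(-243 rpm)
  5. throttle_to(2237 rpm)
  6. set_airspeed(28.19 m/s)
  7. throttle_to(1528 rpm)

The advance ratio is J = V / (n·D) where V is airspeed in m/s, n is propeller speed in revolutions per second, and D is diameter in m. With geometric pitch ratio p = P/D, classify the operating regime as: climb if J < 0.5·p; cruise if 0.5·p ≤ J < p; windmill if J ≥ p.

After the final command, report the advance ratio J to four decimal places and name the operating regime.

set_propeller: D = 0.99 m, P = 1.018 m (p = P/D = 1.028283); state ← (V=0, rpm=0)
throttle_to(801): rpm ← 801
adjust_throttle(-1025): rpm ← 801 -1025 = -224
adjust_throttle(-243): rpm ← -224 -243 = -467
throttle_to(2237): rpm ← 2237
set_airspeed(28.19): V ← 28.19 m/s
throttle_to(1528): rpm ← 1528
final state: V = 28.19 m/s, rpm = 1528 → n = rpm/60 = 25.466667 rev/s
J = V / (n·D) = 28.19 / (25.466667 × 0.99) = 1.118118
regime bands: climb J<0.5141 | cruise [0.5141, 1.0283) | windmill J≥1.0283
J = 1.1181 → windmill

J = 1.1181, regime = windmill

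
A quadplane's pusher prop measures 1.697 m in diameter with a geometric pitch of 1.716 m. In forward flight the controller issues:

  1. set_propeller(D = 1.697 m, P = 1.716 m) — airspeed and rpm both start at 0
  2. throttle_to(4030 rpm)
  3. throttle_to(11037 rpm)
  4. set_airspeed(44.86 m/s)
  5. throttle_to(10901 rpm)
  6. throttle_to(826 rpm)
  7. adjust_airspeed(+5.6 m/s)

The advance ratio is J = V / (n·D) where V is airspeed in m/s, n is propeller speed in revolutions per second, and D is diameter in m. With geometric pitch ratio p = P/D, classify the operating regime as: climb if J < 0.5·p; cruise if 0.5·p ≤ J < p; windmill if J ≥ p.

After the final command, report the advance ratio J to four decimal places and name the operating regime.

J = 2.1599, regime = windmill

set_propeller: D = 1.697 m, P = 1.716 m (p = P/D = 1.011196); state ← (V=0, rpm=0)
throttle_to(4030): rpm ← 4030
throttle_to(11037): rpm ← 11037
set_airspeed(44.86): V ← 44.86 m/s
throttle_to(10901): rpm ← 10901
throttle_to(826): rpm ← 826
adjust_airspeed(+5.6): V ← 44.86 +5.6 = 50.46 m/s
final state: V = 50.46 m/s, rpm = 826 → n = rpm/60 = 13.766667 rev/s
J = V / (n·D) = 50.46 / (13.766667 × 1.697) = 2.159915
regime bands: climb J<0.5056 | cruise [0.5056, 1.0112) | windmill J≥1.0112
J = 2.1599 → windmill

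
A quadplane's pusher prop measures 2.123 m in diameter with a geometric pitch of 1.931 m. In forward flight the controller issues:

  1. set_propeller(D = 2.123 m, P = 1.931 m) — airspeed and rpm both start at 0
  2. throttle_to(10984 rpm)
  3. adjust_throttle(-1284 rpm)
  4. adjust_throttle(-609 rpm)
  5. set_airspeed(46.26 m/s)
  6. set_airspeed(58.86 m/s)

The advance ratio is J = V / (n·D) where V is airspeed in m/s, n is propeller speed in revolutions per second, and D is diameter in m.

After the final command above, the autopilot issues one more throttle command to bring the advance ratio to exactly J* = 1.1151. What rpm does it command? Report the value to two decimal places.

rpm = 1491.79

set_propeller: D = 2.123 m, P = 1.931 m (p = P/D = 0.909562); state ← (V=0, rpm=0)
throttle_to(10984): rpm ← 10984
adjust_throttle(-1284): rpm ← 10984 -1284 = 9700
adjust_throttle(-609): rpm ← 9700 -609 = 9091
set_airspeed(46.26): V ← 46.26 m/s
set_airspeed(58.86): V ← 58.86 m/s
final state: V = 58.86 m/s, rpm = 9091 → n = rpm/60 = 151.516667 rev/s
target J* = 1.1151; solve J* = V/(n·D) for n: n = V/(J*·D) = 58.86/(1.1151 × 2.123) = 24.863167 rev/s
rpm = 60·n = 1491.790023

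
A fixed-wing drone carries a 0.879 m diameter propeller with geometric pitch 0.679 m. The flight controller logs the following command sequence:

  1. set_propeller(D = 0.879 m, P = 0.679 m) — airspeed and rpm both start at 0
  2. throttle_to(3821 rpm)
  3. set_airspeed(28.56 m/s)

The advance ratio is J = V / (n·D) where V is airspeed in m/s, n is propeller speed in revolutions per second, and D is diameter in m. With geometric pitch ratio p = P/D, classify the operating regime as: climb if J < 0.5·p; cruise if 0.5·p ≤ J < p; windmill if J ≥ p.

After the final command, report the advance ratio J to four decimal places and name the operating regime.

set_propeller: D = 0.879 m, P = 0.679 m (p = P/D = 0.772469); state ← (V=0, rpm=0)
throttle_to(3821): rpm ← 3821
set_airspeed(28.56): V ← 28.56 m/s
final state: V = 28.56 m/s, rpm = 3821 → n = rpm/60 = 63.683333 rev/s
J = V / (n·D) = 28.56 / (63.683333 × 0.879) = 0.510204
regime bands: climb J<0.3862 | cruise [0.3862, 0.7725) | windmill J≥0.7725
J = 0.5102 → cruise

J = 0.5102, regime = cruise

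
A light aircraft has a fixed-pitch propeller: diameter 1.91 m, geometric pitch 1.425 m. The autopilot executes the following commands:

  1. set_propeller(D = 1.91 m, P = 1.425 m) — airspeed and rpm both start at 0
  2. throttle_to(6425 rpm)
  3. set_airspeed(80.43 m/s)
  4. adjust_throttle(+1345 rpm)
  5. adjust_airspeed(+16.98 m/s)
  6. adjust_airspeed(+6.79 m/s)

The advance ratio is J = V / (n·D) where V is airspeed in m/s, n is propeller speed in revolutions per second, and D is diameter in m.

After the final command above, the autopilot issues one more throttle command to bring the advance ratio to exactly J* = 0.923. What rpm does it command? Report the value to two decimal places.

rpm = 3546.37

set_propeller: D = 1.91 m, P = 1.425 m (p = P/D = 0.746073); state ← (V=0, rpm=0)
throttle_to(6425): rpm ← 6425
set_airspeed(80.43): V ← 80.43 m/s
adjust_throttle(+1345): rpm ← 6425 +1345 = 7770
adjust_airspeed(+16.98): V ← 80.43 +16.98 = 97.41 m/s
adjust_airspeed(+6.79): V ← 97.41 +6.79 = 104.2 m/s
final state: V = 104.2 m/s, rpm = 7770 → n = rpm/60 = 129.500000 rev/s
target J* = 0.923; solve J* = V/(n·D) for n: n = V/(J*·D) = 104.2/(0.923 × 1.91) = 59.106147 rev/s
rpm = 60·n = 3546.368829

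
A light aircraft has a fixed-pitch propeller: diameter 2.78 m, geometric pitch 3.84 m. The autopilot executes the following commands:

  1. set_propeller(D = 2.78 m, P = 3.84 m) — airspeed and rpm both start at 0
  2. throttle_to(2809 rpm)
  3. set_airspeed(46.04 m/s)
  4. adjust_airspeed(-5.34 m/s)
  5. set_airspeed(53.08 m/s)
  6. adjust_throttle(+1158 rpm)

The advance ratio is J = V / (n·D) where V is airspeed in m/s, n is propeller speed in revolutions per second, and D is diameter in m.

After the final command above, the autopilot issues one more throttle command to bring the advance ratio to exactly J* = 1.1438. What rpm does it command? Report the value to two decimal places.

set_propeller: D = 2.78 m, P = 3.84 m (p = P/D = 1.381295); state ← (V=0, rpm=0)
throttle_to(2809): rpm ← 2809
set_airspeed(46.04): V ← 46.04 m/s
adjust_airspeed(-5.34): V ← 46.04 -5.34 = 40.7 m/s
set_airspeed(53.08): V ← 53.08 m/s
adjust_throttle(+1158): rpm ← 2809 +1158 = 3967
final state: V = 53.08 m/s, rpm = 3967 → n = rpm/60 = 66.116667 rev/s
target J* = 1.1438; solve J* = V/(n·D) for n: n = V/(J*·D) = 53.08/(1.1438 × 2.78) = 16.693063 rev/s
rpm = 60·n = 1001.583765

rpm = 1001.58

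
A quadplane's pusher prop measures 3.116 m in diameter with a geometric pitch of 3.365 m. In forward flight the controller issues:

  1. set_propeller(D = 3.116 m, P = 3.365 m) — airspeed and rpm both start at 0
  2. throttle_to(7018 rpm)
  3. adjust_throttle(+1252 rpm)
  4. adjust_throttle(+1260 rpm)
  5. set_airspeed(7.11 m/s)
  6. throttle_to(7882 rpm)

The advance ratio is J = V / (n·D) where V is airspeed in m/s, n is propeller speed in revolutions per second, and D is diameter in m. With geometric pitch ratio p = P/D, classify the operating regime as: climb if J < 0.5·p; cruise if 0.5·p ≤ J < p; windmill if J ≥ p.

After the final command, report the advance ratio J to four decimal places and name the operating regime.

J = 0.0174, regime = climb

set_propeller: D = 3.116 m, P = 3.365 m (p = P/D = 1.079910); state ← (V=0, rpm=0)
throttle_to(7018): rpm ← 7018
adjust_throttle(+1252): rpm ← 7018 +1252 = 8270
adjust_throttle(+1260): rpm ← 8270 +1260 = 9530
set_airspeed(7.11): V ← 7.11 m/s
throttle_to(7882): rpm ← 7882
final state: V = 7.11 m/s, rpm = 7882 → n = rpm/60 = 131.366667 rev/s
J = V / (n·D) = 7.11 / (131.366667 × 3.116) = 0.017369
regime bands: climb J<0.5400 | cruise [0.5400, 1.0799) | windmill J≥1.0799
J = 0.0174 → climb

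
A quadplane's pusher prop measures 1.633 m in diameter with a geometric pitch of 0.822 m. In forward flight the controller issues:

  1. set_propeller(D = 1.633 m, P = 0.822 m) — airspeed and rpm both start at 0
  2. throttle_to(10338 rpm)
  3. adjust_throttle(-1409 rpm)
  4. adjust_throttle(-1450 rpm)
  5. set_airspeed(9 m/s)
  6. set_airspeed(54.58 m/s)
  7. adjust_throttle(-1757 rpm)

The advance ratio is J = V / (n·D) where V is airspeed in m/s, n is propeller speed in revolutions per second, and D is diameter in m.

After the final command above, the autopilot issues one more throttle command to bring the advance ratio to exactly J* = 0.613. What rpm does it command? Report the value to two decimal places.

rpm = 3271.43

set_propeller: D = 1.633 m, P = 0.822 m (p = P/D = 0.503368); state ← (V=0, rpm=0)
throttle_to(10338): rpm ← 10338
adjust_throttle(-1409): rpm ← 10338 -1409 = 8929
adjust_throttle(-1450): rpm ← 8929 -1450 = 7479
set_airspeed(9): V ← 9 m/s
set_airspeed(54.58): V ← 54.58 m/s
adjust_throttle(-1757): rpm ← 7479 -1757 = 5722
final state: V = 54.58 m/s, rpm = 5722 → n = rpm/60 = 95.366667 rev/s
target J* = 0.613; solve J* = V/(n·D) for n: n = V/(J*·D) = 54.58/(0.613 × 1.633) = 54.523895 rev/s
rpm = 60·n = 3271.433695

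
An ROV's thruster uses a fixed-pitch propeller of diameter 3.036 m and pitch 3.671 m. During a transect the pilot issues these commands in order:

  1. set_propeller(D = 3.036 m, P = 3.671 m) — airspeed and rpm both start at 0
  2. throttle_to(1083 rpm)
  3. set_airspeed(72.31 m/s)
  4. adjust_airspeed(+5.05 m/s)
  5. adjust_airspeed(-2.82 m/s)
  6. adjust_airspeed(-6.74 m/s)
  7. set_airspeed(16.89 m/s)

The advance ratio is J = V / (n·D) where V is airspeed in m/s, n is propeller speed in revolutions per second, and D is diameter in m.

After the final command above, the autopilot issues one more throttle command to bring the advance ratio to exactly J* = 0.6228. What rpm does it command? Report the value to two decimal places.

rpm = 535.96

set_propeller: D = 3.036 m, P = 3.671 m (p = P/D = 1.209157); state ← (V=0, rpm=0)
throttle_to(1083): rpm ← 1083
set_airspeed(72.31): V ← 72.31 m/s
adjust_airspeed(+5.05): V ← 72.31 +5.05 = 77.36 m/s
adjust_airspeed(-2.82): V ← 77.36 -2.82 = 74.54 m/s
adjust_airspeed(-6.74): V ← 74.54 -6.74 = 67.8 m/s
set_airspeed(16.89): V ← 16.89 m/s
final state: V = 16.89 m/s, rpm = 1083 → n = rpm/60 = 18.050000 rev/s
target J* = 0.6228; solve J* = V/(n·D) for n: n = V/(J*·D) = 16.89/(0.6228 × 3.036) = 8.932629 rev/s
rpm = 60·n = 535.957717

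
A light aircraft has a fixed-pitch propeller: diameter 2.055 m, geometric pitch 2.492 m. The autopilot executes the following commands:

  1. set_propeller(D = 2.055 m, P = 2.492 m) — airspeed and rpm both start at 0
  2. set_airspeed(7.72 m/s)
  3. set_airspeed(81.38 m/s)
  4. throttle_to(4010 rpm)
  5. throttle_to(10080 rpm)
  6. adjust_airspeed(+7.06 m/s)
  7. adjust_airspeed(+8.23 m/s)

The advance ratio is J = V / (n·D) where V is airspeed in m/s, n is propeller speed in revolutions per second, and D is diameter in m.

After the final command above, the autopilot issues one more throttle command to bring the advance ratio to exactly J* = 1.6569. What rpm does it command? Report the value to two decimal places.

rpm = 1703.47

set_propeller: D = 2.055 m, P = 2.492 m (p = P/D = 1.212652); state ← (V=0, rpm=0)
set_airspeed(7.72): V ← 7.72 m/s
set_airspeed(81.38): V ← 81.38 m/s
throttle_to(4010): rpm ← 4010
throttle_to(10080): rpm ← 10080
adjust_airspeed(+7.06): V ← 81.38 +7.06 = 88.44 m/s
adjust_airspeed(+8.23): V ← 88.44 +8.23 = 96.67 m/s
final state: V = 96.67 m/s, rpm = 10080 → n = rpm/60 = 168.000000 rev/s
target J* = 1.6569; solve J* = V/(n·D) for n: n = V/(J*·D) = 96.67/(1.6569 × 2.055) = 28.391190 rev/s
rpm = 60·n = 1703.471393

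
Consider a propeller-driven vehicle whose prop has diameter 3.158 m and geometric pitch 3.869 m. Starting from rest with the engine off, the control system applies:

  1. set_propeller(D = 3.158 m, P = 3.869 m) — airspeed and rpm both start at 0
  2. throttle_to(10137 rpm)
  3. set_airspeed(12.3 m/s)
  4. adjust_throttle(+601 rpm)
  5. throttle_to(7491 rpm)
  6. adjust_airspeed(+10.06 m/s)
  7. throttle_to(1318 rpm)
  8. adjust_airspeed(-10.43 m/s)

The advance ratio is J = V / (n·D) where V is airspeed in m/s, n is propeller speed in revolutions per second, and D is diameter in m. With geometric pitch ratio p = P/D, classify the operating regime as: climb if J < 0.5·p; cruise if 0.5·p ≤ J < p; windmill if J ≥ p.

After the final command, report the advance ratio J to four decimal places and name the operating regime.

J = 0.1720, regime = climb

set_propeller: D = 3.158 m, P = 3.869 m (p = P/D = 1.225142); state ← (V=0, rpm=0)
throttle_to(10137): rpm ← 10137
set_airspeed(12.3): V ← 12.3 m/s
adjust_throttle(+601): rpm ← 10137 +601 = 10738
throttle_to(7491): rpm ← 7491
adjust_airspeed(+10.06): V ← 12.3 +10.06 = 22.36 m/s
throttle_to(1318): rpm ← 1318
adjust_airspeed(-10.43): V ← 22.36 -10.43 = 11.93 m/s
final state: V = 11.93 m/s, rpm = 1318 → n = rpm/60 = 21.966667 rev/s
J = V / (n·D) = 11.93 / (21.966667 × 3.158) = 0.171975
regime bands: climb J<0.6126 | cruise [0.6126, 1.2251) | windmill J≥1.2251
J = 0.1720 → climb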